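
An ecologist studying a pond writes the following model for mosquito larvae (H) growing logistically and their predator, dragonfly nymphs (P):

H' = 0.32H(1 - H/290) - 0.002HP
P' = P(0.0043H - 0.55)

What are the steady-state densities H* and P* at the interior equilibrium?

From dP/dt = 0 with P > 0: 0.0043H* = 0.55, so H* = 128.
Substitute into dH/dt = 0: 0.32(1 - 128/290) = 0.002P*.
The bracket is 0.559, giving P* = 0.179/0.002 = 89.4.

H* ≈ 128, P* ≈ 89.4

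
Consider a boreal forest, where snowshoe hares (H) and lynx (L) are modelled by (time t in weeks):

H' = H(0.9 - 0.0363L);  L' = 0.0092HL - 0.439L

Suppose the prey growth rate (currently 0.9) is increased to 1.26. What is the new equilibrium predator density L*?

L* ≈ 34.7

At the interior fixed point, setting dH/dt = 0 with H > 0 fixes L* = (prey growth rate)/(HL coefficient) — independent of the other coefficients.
With the change, L* = 1.26/0.0363 = 34.7; it rises from 24.8.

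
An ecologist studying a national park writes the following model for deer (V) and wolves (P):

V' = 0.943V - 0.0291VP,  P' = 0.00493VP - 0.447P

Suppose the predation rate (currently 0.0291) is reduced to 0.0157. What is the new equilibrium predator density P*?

At the interior fixed point, setting dV/dt = 0 with V > 0 fixes P* = (prey growth rate)/(VP coefficient) — independent of the other coefficients.
With the change, P* = 0.943/0.0157 = 60.1; it rises from 32.4.

P* ≈ 60.1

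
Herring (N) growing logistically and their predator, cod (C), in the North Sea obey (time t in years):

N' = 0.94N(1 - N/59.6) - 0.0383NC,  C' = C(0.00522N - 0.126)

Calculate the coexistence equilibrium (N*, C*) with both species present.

N* ≈ 24.1, C* ≈ 14.6

From dC/dt = 0 with C > 0: 0.00522N* = 0.126, so N* = 24.1.
Substitute into dN/dt = 0: 0.94(1 - 24.1/59.6) = 0.0383C*.
The bracket is 0.595, giving C* = 0.559/0.0383 = 14.6.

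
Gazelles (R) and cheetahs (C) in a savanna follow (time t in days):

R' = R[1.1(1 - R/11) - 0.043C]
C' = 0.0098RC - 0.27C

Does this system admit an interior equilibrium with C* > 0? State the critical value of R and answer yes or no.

The predator equation gives dC/dt > 0 only when R > 0.27/0.0098 = 27.6.
Without the predator, R → K = 11. Since 11 < 27.6, the predator cannot invade.

Threshold R = 27.6; K < 27.6, so no, the predator goes extinct.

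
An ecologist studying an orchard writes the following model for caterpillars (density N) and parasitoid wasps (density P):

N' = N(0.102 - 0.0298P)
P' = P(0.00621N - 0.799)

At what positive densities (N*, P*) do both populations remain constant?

N* ≈ 129, P* ≈ 3.42

Set dP/dt = 0 with P > 0: 0.00621N - 0.799 = 0, so N* = 0.799/0.00621 = 129.
Set dN/dt = 0 with N > 0: 0.102 - 0.0298P = 0, so P* = 0.102/0.0298 = 3.42.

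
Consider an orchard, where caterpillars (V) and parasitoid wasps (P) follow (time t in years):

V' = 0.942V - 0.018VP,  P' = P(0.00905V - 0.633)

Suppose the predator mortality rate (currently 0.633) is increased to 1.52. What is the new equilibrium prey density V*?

At the interior fixed point, setting dP/dt = 0 with P > 0 fixes V* = (predator death rate)/(VP coefficient) — independent of the other coefficients.
With the change, V* = 1.52/0.00905 = 168; it rises from 69.9.

V* ≈ 168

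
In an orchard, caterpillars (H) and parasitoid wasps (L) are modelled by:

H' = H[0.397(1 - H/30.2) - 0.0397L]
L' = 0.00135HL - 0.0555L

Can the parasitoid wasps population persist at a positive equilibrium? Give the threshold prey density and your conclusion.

The predator equation gives dL/dt > 0 only when H > 0.0555/0.00135 = 41.1.
Without the predator, H → K = 30.2. Since 30.2 < 41.1, the predator cannot invade.

Threshold H = 41.1; K < 41.1, so no, the predator goes extinct.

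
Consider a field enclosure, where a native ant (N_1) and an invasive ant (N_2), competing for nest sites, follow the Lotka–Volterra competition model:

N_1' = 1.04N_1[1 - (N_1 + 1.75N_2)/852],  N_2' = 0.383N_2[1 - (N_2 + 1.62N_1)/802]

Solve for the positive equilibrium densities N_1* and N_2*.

Setting both brackets to zero gives the nullclines N_1 + 1.75N_2 = 852 and 1.62N_1 + N_2 = 802.
Substituting N_2 = 802 - 1.62N_1 into the first: N_1(1 - 1.75·1.62) = 852 - 1.75·802.
So N_1* = -552/-1.83 = 301, and then N_2* = 802 - 1.62·301 = 315.

N_1* ≈ 301, N_2* ≈ 315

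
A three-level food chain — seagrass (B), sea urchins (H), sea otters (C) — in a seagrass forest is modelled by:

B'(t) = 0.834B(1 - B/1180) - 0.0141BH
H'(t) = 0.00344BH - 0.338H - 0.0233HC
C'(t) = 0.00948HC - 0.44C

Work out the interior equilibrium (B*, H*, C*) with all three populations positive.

From dC/dt = 0: 0.00948H* = 0.44, so H* = 46.4.
From dB/dt = 0: 0.834(1 - B*/1180) = 0.0141·46.4, giving B* = 1180·(1 - 0.785) = 254.
From dH/dt = 0: 0.00344·254 - 0.338 = 0.0233C*, so C* = 0.536/0.0233 = 23.

B* ≈ 254, H* ≈ 46.4, C* ≈ 23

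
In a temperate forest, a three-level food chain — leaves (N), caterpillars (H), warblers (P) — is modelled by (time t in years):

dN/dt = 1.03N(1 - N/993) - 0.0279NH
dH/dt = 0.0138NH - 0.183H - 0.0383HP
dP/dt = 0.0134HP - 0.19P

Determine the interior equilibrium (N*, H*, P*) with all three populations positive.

N* ≈ 612, H* ≈ 14.2, P* ≈ 216

From dP/dt = 0: 0.0134H* = 0.19, so H* = 14.2.
From dN/dt = 0: 1.03(1 - N*/993) = 0.0279·14.2, giving N* = 993·(1 - 0.384) = 612.
From dH/dt = 0: 0.0138·612 - 0.183 = 0.0383P*, so P* = 8.26/0.0383 = 216.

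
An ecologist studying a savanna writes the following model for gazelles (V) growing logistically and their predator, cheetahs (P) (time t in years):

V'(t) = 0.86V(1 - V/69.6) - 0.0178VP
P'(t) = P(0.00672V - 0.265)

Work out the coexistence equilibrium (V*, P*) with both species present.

From dP/dt = 0 with P > 0: 0.00672V* = 0.265, so V* = 39.4.
Substitute into dV/dt = 0: 0.86(1 - 39.4/69.6) = 0.0178P*.
The bracket is 0.433, giving P* = 0.373/0.0178 = 20.9.

V* ≈ 39.4, P* ≈ 20.9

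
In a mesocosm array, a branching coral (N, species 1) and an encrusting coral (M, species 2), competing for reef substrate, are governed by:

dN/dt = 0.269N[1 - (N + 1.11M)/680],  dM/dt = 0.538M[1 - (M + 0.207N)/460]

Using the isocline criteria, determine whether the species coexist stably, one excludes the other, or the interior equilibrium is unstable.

stable coexistence

Compare the nullcline intercepts: K1/α12 = 680/1.11 = 613 > K2 = 460; K2/α21 = 460/0.207 = 2220 > K1 = 680.
Since both inequalities hold, each species can invade when rare, so the interior equilibrium is stable.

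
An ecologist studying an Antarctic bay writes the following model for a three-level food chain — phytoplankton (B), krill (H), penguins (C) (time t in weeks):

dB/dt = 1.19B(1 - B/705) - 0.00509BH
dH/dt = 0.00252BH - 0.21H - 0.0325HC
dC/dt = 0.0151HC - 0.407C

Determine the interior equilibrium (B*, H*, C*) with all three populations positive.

From dC/dt = 0: 0.0151H* = 0.407, so H* = 27.
From dB/dt = 0: 1.19(1 - B*/705) = 0.00509·27, giving B* = 705·(1 - 0.115) = 624.
From dH/dt = 0: 0.00252·624 - 0.21 = 0.0325C*, so C* = 1.36/0.0325 = 41.9.

B* ≈ 624, H* ≈ 27, C* ≈ 41.9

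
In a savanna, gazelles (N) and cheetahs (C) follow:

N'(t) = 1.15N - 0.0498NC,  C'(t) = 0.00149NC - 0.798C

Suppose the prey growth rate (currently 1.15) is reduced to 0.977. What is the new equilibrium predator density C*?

At the interior fixed point, setting dN/dt = 0 with N > 0 fixes C* = (prey growth rate)/(NC coefficient) — independent of the other coefficients.
With the change, C* = 0.977/0.0498 = 19.6; it falls from 23.1.

C* ≈ 19.6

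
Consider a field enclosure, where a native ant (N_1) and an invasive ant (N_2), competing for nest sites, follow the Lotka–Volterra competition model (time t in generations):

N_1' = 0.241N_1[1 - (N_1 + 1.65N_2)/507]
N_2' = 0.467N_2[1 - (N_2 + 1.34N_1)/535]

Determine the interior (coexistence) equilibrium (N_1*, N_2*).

Setting both brackets to zero gives the nullclines N_1 + 1.65N_2 = 507 and 1.34N_1 + N_2 = 535.
Substituting N_2 = 535 - 1.34N_1 into the first: N_1(1 - 1.65·1.34) = 507 - 1.65·535.
So N_1* = -376/-1.21 = 310, and then N_2* = 535 - 1.34·310 = 119.

N_1* ≈ 310, N_2* ≈ 119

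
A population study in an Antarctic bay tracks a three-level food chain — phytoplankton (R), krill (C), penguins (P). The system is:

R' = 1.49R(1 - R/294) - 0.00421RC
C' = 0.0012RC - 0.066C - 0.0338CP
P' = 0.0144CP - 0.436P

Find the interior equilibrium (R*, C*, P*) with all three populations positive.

From dP/dt = 0: 0.0144C* = 0.436, so C* = 30.3.
From dR/dt = 0: 1.49(1 - R*/294) = 0.00421·30.3, giving R* = 294·(1 - 0.0855) = 269.
From dC/dt = 0: 0.0012·269 - 0.066 = 0.0338P*, so P* = 0.257/0.0338 = 7.59.

R* ≈ 269, C* ≈ 30.3, P* ≈ 7.59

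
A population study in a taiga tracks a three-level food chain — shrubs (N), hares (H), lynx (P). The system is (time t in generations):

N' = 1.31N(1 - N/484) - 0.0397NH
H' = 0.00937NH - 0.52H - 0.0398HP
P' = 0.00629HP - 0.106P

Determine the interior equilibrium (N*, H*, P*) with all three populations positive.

N* ≈ 237, H* ≈ 16.9, P* ≈ 42.7

From dP/dt = 0: 0.00629H* = 0.106, so H* = 16.9.
From dN/dt = 0: 1.31(1 - N*/484) = 0.0397·16.9, giving N* = 484·(1 - 0.511) = 237.
From dH/dt = 0: 0.00937·237 - 0.52 = 0.0398P*, so P* = 1.7/0.0398 = 42.7.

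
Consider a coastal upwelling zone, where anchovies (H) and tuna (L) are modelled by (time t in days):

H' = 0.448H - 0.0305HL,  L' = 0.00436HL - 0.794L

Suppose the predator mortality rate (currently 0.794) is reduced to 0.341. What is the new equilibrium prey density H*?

H* ≈ 78.2

At the interior fixed point, setting dL/dt = 0 with L > 0 fixes H* = (predator death rate)/(HL coefficient) — independent of the other coefficients.
With the change, H* = 0.341/0.00436 = 78.2; it falls from 182.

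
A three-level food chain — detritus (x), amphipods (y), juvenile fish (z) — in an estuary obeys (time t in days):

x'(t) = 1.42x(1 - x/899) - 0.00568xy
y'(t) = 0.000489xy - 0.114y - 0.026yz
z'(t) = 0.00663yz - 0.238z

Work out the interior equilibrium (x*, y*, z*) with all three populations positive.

From dz/dt = 0: 0.00663y* = 0.238, so y* = 35.9.
From dx/dt = 0: 1.42(1 - x*/899) = 0.00568·35.9, giving x* = 899·(1 - 0.144) = 770.
From dy/dt = 0: 0.000489·770 - 0.114 = 0.026z*, so z* = 0.262/0.026 = 10.1.

x* ≈ 770, y* ≈ 35.9, z* ≈ 10.1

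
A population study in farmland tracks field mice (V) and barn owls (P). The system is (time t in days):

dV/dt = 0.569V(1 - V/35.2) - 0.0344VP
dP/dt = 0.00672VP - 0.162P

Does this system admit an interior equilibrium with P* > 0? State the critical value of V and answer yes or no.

Threshold V = 24.1; K > 24.1, so yes, the predator persists.

The predator equation gives dP/dt > 0 only when V > 0.162/0.00672 = 24.1.
Without the predator, V → K = 35.2. Since 35.2 > 24.1, the predator can invade and persist.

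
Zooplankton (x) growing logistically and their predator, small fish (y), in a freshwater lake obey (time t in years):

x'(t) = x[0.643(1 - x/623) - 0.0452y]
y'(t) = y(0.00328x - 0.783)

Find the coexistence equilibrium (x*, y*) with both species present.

From dy/dt = 0 with y > 0: 0.00328x* = 0.783, so x* = 239.
Substitute into dx/dt = 0: 0.643(1 - 239/623) = 0.0452y*.
The bracket is 0.617, giving y* = 0.397/0.0452 = 8.77.

x* ≈ 239, y* ≈ 8.77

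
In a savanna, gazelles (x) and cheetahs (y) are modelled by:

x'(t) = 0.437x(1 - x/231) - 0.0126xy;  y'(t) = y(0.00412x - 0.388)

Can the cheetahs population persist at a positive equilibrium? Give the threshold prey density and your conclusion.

The predator equation gives dy/dt > 0 only when x > 0.388/0.00412 = 94.2.
Without the predator, x → K = 231. Since 231 > 94.2, the predator can invade and persist.

Threshold x = 94.2; K > 94.2, so yes, the predator persists.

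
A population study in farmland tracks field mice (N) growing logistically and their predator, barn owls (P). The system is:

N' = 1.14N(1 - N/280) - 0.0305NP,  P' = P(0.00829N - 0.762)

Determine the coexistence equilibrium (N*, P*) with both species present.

N* ≈ 91.9, P* ≈ 25.1

From dP/dt = 0 with P > 0: 0.00829N* = 0.762, so N* = 91.9.
Substitute into dN/dt = 0: 1.14(1 - 91.9/280) = 0.0305P*.
The bracket is 0.672, giving P* = 0.766/0.0305 = 25.1.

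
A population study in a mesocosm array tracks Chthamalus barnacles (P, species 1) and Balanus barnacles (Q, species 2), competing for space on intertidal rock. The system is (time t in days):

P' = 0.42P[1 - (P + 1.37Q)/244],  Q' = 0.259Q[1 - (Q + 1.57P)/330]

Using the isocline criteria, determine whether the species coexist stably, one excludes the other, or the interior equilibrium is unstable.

unstable coexistence (outcome depends on initial conditions)

Compare the nullcline intercepts: K1/α12 = 244/1.37 = 178 < K2 = 330; K2/α21 = 330/1.57 = 210 < K1 = 244.
Since both are reversed, neither can invade when rare; the interior point is a saddle.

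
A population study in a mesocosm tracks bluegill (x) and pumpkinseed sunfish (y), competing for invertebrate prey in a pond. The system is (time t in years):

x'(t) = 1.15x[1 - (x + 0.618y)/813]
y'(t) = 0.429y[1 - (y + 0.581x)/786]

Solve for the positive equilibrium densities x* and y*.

Setting both brackets to zero gives the nullclines x + 0.618y = 813 and 0.581x + y = 786.
Substituting y = 786 - 0.581x into the first: x(1 - 0.618·0.581) = 813 - 0.618·786.
So x* = 327/0.641 = 511, and then y* = 786 - 0.581·511 = 489.

x* ≈ 511, y* ≈ 489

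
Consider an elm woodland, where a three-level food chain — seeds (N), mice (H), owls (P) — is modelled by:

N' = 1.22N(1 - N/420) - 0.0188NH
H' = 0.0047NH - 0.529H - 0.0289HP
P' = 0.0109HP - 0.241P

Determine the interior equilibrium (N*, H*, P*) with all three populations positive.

From dP/dt = 0: 0.0109H* = 0.241, so H* = 22.1.
From dN/dt = 0: 1.22(1 - N*/420) = 0.0188·22.1, giving N* = 420·(1 - 0.341) = 277.
From dH/dt = 0: 0.0047·277 - 0.529 = 0.0289P*, so P* = 0.772/0.0289 = 26.7.

N* ≈ 277, H* ≈ 22.1, P* ≈ 26.7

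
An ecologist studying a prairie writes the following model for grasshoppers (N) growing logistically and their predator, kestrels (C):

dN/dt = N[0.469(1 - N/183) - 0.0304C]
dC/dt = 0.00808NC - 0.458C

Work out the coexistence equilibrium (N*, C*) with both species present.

From dC/dt = 0 with C > 0: 0.00808N* = 0.458, so N* = 56.7.
Substitute into dN/dt = 0: 0.469(1 - 56.7/183) = 0.0304C*.
The bracket is 0.69, giving C* = 0.324/0.0304 = 10.6.

N* ≈ 56.7, C* ≈ 10.6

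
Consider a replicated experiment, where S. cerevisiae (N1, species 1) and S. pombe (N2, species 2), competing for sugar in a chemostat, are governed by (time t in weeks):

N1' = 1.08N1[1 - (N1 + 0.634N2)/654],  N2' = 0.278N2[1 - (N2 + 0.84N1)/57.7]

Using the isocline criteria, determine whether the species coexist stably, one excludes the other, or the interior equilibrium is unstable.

Compare the nullcline intercepts: K1/α12 = 654/0.634 = 1030 > K2 = 57.7; K2/α21 = 57.7/0.84 = 68.7 < K1 = 654.
Since the inequalities point opposite ways, species 1 can invade but species 2 cannot.

species 1 excludes species 2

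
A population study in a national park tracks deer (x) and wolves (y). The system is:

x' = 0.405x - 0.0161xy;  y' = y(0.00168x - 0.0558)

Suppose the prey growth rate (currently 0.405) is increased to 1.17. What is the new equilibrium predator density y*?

y* ≈ 72.7

At the interior fixed point, setting dx/dt = 0 with x > 0 fixes y* = (prey growth rate)/(xy coefficient) — independent of the other coefficients.
With the change, y* = 1.17/0.0161 = 72.7; it rises from 25.2.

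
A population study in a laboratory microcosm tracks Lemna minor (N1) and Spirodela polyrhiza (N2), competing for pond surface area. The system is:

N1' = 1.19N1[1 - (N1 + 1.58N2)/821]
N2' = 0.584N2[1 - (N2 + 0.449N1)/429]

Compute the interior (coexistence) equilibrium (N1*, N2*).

Setting both brackets to zero gives the nullclines N1 + 1.58N2 = 821 and 0.449N1 + N2 = 429.
Substituting N2 = 429 - 0.449N1 into the first: N1(1 - 1.58·0.449) = 821 - 1.58·429.
So N1* = 143/0.291 = 493, and then N2* = 429 - 0.449·493 = 208.

N1* ≈ 493, N2* ≈ 208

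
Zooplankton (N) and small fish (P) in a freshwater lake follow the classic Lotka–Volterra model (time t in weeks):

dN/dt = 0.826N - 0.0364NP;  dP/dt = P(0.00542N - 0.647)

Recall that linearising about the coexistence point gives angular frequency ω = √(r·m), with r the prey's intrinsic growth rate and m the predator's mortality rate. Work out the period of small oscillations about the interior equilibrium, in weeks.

Here r = 0.826 and m = 0.647, so r·m = 0.534.
ω = √0.534 = 0.731 per week, hence T = 2π/ω ≈ 8.59 weeks.

T ≈ 8.59 weeks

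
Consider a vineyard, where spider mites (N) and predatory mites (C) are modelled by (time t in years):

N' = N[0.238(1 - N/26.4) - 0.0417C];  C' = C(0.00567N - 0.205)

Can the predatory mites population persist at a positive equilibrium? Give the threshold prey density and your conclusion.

Threshold N = 36.2; K < 36.2, so no, the predator goes extinct.

The predator equation gives dC/dt > 0 only when N > 0.205/0.00567 = 36.2.
Without the predator, N → K = 26.4. Since 26.4 < 36.2, the predator cannot invade.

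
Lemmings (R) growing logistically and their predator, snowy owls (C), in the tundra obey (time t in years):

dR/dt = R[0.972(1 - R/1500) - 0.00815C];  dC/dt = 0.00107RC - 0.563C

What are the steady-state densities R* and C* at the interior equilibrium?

R* ≈ 526, C* ≈ 77.4

From dC/dt = 0 with C > 0: 0.00107R* = 0.563, so R* = 526.
Substitute into dR/dt = 0: 0.972(1 - 526/1500) = 0.00815C*.
The bracket is 0.649, giving C* = 0.631/0.00815 = 77.4.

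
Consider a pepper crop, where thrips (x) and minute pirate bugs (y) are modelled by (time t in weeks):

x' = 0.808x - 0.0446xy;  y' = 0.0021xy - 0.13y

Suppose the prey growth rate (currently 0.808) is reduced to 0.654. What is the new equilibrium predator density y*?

y* ≈ 14.7

At the interior fixed point, setting dx/dt = 0 with x > 0 fixes y* = (prey growth rate)/(xy coefficient) — independent of the other coefficients.
With the change, y* = 0.654/0.0446 = 14.7; it falls from 18.1.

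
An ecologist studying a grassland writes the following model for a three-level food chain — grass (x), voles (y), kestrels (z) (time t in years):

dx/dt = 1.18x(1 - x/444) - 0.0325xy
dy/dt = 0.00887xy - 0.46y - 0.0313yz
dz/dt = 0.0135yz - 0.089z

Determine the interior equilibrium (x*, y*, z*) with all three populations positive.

From dz/dt = 0: 0.0135y* = 0.089, so y* = 6.59.
From dx/dt = 0: 1.18(1 - x*/444) = 0.0325·6.59, giving x* = 444·(1 - 0.182) = 363.
From dy/dt = 0: 0.00887·363 - 0.46 = 0.0313z*, so z* = 2.76/0.0313 = 88.3.

x* ≈ 363, y* ≈ 6.59, z* ≈ 88.3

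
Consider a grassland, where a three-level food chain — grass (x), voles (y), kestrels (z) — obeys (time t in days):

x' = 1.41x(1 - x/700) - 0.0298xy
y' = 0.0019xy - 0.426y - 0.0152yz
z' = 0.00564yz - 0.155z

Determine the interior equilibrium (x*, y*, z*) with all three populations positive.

From dz/dt = 0: 0.00564y* = 0.155, so y* = 27.5.
From dx/dt = 0: 1.41(1 - x*/700) = 0.0298·27.5, giving x* = 700·(1 - 0.581) = 293.
From dy/dt = 0: 0.0019·293 - 0.426 = 0.0152z*, so z* = 0.131/0.0152 = 8.65.

x* ≈ 293, y* ≈ 27.5, z* ≈ 8.65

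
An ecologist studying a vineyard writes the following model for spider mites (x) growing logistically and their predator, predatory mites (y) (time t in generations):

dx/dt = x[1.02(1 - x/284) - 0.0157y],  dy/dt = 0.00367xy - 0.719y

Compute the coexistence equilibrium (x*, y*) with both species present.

x* ≈ 196, y* ≈ 20.2

From dy/dt = 0 with y > 0: 0.00367x* = 0.719, so x* = 196.
Substitute into dx/dt = 0: 1.02(1 - 196/284) = 0.0157y*.
The bracket is 0.31, giving y* = 0.316/0.0157 = 20.2.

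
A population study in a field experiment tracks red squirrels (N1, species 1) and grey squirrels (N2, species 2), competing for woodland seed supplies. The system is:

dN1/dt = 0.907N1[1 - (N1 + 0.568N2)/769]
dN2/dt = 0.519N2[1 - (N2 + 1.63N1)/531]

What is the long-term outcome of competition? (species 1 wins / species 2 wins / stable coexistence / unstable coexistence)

Compare the nullcline intercepts: K1/α12 = 769/0.568 = 1350 > K2 = 531; K2/α21 = 531/1.63 = 326 < K1 = 769.
Since the inequalities point opposite ways, species 1 can invade but species 2 cannot.

species 1 excludes species 2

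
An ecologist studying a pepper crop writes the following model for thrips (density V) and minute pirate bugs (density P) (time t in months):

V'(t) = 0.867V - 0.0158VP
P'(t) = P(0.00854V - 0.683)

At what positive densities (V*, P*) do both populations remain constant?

Set dP/dt = 0 with P > 0: 0.00854V - 0.683 = 0, so V* = 0.683/0.00854 = 80.
Set dV/dt = 0 with V > 0: 0.867 - 0.0158P = 0, so P* = 0.867/0.0158 = 54.9.

V* ≈ 80, P* ≈ 54.9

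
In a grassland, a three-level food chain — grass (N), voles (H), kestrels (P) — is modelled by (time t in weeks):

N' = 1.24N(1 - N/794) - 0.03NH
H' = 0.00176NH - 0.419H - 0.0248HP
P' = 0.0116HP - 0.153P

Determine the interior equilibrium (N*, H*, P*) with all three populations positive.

From dP/dt = 0: 0.0116H* = 0.153, so H* = 13.2.
From dN/dt = 0: 1.24(1 - N*/794) = 0.03·13.2, giving N* = 794·(1 - 0.319) = 541.
From dH/dt = 0: 0.00176·541 - 0.419 = 0.0248P*, so P* = 0.533/0.0248 = 21.5.

N* ≈ 541, H* ≈ 13.2, P* ≈ 21.5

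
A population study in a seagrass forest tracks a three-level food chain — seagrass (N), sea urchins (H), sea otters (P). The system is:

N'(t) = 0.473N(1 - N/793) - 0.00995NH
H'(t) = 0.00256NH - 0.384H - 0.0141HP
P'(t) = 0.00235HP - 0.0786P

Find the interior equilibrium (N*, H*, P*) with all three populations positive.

N* ≈ 235, H* ≈ 33.4, P* ≈ 15.4

From dP/dt = 0: 0.00235H* = 0.0786, so H* = 33.4.
From dN/dt = 0: 0.473(1 - N*/793) = 0.00995·33.4, giving N* = 793·(1 - 0.704) = 235.
From dH/dt = 0: 0.00256·235 - 0.384 = 0.0141P*, so P* = 0.218/0.0141 = 15.4.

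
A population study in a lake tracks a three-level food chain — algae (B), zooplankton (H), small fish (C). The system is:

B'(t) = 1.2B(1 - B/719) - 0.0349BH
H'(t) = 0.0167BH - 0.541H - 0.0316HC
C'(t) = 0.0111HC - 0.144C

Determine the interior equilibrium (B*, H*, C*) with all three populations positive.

From dC/dt = 0: 0.0111H* = 0.144, so H* = 13.
From dB/dt = 0: 1.2(1 - B*/719) = 0.0349·13, giving B* = 719·(1 - 0.377) = 448.
From dH/dt = 0: 0.0167·448 - 0.541 = 0.0316C*, so C* = 6.94/0.0316 = 219.

B* ≈ 448, H* ≈ 13, C* ≈ 219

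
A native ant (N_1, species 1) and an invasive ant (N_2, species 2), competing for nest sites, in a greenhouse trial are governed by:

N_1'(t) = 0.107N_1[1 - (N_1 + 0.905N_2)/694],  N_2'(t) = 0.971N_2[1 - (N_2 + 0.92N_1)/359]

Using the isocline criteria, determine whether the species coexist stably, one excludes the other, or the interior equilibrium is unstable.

species 1 excludes species 2

Compare the nullcline intercepts: K1/α12 = 694/0.905 = 767 > K2 = 359; K2/α21 = 359/0.92 = 390 < K1 = 694.
Since the inequalities point opposite ways, species 1 can invade but species 2 cannot.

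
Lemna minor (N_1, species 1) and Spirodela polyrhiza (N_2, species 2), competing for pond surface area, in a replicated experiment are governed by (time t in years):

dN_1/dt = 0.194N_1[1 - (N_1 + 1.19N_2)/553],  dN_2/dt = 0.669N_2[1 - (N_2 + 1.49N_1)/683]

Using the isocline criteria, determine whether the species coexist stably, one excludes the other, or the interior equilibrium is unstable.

Compare the nullcline intercepts: K1/α12 = 553/1.19 = 465 < K2 = 683; K2/α21 = 683/1.49 = 458 < K1 = 553.
Since both are reversed, neither can invade when rare; the interior point is a saddle.

unstable coexistence (outcome depends on initial conditions)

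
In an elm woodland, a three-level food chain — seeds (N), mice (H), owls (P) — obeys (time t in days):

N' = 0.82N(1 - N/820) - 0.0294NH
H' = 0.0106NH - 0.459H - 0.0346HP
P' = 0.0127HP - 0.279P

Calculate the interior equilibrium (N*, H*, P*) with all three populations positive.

N* ≈ 174, H* ≈ 22, P* ≈ 40.1

From dP/dt = 0: 0.0127H* = 0.279, so H* = 22.
From dN/dt = 0: 0.82(1 - N*/820) = 0.0294·22, giving N* = 820·(1 - 0.788) = 174.
From dH/dt = 0: 0.0106·174 - 0.459 = 0.0346P*, so P* = 1.39/0.0346 = 40.1.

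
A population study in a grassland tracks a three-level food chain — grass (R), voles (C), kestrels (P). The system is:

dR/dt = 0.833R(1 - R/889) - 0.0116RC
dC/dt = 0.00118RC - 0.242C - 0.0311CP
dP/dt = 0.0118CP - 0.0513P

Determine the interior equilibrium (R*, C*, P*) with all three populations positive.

R* ≈ 835, C* ≈ 4.35, P* ≈ 23.9

From dP/dt = 0: 0.0118C* = 0.0513, so C* = 4.35.
From dR/dt = 0: 0.833(1 - R*/889) = 0.0116·4.35, giving R* = 889·(1 - 0.0605) = 835.
From dC/dt = 0: 0.00118·835 - 0.242 = 0.0311P*, so P* = 0.744/0.0311 = 23.9.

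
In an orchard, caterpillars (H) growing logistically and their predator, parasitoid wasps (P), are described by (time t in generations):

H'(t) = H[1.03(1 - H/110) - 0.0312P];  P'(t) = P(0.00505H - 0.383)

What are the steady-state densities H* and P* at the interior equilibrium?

H* ≈ 75.8, P* ≈ 10.3

From dP/dt = 0 with P > 0: 0.00505H* = 0.383, so H* = 75.8.
Substitute into dH/dt = 0: 1.03(1 - 75.8/110) = 0.0312P*.
The bracket is 0.311, giving P* = 0.32/0.0312 = 10.3.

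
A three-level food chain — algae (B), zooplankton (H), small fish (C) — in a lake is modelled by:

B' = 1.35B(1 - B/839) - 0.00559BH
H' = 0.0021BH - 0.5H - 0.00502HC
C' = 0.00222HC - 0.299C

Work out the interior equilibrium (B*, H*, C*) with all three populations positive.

From dC/dt = 0: 0.00222H* = 0.299, so H* = 135.
From dB/dt = 0: 1.35(1 - B*/839) = 0.00559·135, giving B* = 839·(1 - 0.558) = 371.
From dH/dt = 0: 0.0021·371 - 0.5 = 0.00502C*, so C* = 0.279/0.00502 = 55.6.

B* ≈ 371, H* ≈ 135, C* ≈ 55.6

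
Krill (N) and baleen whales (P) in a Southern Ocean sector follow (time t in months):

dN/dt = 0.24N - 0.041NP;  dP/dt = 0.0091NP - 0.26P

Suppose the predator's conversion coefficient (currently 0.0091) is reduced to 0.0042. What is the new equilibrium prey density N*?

At the interior fixed point, setting dP/dt = 0 with P > 0 fixes N* = (predator death rate)/(NP coefficient) — independent of the other coefficients.
With the change, N* = 0.26/0.0042 = 61.9; it rises from 28.6.

N* ≈ 61.9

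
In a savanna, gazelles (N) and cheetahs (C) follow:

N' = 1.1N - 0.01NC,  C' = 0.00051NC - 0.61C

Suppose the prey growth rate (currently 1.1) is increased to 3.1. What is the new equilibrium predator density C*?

At the interior fixed point, setting dN/dt = 0 with N > 0 fixes C* = (prey growth rate)/(NC coefficient) — independent of the other coefficients.
With the change, C* = 3.1/0.01 = 310; it rises from 110.

C* ≈ 310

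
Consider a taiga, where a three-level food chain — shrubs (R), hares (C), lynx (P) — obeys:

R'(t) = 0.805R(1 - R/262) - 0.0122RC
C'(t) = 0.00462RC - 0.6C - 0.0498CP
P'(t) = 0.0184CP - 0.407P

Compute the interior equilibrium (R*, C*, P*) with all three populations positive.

R* ≈ 174, C* ≈ 22.1, P* ≈ 4.11

From dP/dt = 0: 0.0184C* = 0.407, so C* = 22.1.
From dR/dt = 0: 0.805(1 - R*/262) = 0.0122·22.1, giving R* = 262·(1 - 0.335) = 174.
From dC/dt = 0: 0.00462·174 - 0.6 = 0.0498P*, so P* = 0.205/0.0498 = 4.11.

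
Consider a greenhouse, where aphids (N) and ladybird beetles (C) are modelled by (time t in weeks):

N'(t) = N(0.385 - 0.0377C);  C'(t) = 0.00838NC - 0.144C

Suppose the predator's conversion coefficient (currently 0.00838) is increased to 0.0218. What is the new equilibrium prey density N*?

N* ≈ 6.61

At the interior fixed point, setting dC/dt = 0 with C > 0 fixes N* = (predator death rate)/(NC coefficient) — independent of the other coefficients.
With the change, N* = 0.144/0.0218 = 6.61; it falls from 17.2.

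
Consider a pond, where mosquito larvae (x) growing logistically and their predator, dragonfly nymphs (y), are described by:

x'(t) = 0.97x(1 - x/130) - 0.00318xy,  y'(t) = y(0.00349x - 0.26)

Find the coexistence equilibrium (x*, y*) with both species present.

From dy/dt = 0 with y > 0: 0.00349x* = 0.26, so x* = 74.5.
Substitute into dx/dt = 0: 0.97(1 - 74.5/130) = 0.00318y*.
The bracket is 0.427, giving y* = 0.414/0.00318 = 130.

x* ≈ 74.5, y* ≈ 130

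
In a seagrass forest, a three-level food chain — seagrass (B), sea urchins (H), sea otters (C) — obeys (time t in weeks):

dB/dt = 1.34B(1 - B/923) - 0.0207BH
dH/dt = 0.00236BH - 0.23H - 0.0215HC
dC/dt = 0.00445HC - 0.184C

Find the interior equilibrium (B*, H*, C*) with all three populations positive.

B* ≈ 333, H* ≈ 41.3, C* ≈ 25.9

From dC/dt = 0: 0.00445H* = 0.184, so H* = 41.3.
From dB/dt = 0: 1.34(1 - B*/923) = 0.0207·41.3, giving B* = 923·(1 - 0.639) = 333.
From dH/dt = 0: 0.00236·333 - 0.23 = 0.0215C*, so C* = 0.557/0.0215 = 25.9.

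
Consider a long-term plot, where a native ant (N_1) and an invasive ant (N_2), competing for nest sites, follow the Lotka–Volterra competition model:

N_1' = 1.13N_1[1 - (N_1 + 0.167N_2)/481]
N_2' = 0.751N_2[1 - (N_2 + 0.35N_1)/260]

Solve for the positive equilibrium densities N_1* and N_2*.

Setting both brackets to zero gives the nullclines N_1 + 0.167N_2 = 481 and 0.35N_1 + N_2 = 260.
Substituting N_2 = 260 - 0.35N_1 into the first: N_1(1 - 0.167·0.35) = 481 - 0.167·260.
So N_1* = 438/0.942 = 465, and then N_2* = 260 - 0.35·465 = 97.3.

N_1* ≈ 465, N_2* ≈ 97.3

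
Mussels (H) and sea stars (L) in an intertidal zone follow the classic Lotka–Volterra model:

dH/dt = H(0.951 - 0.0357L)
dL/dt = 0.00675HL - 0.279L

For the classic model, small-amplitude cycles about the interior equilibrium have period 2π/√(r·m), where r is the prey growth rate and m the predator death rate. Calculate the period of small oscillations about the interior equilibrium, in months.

Here r = 0.951 and m = 0.279, so r·m = 0.265.
ω = √0.265 = 0.515 per month, hence T = 2π/ω ≈ 12.2 months.

T ≈ 12.2 months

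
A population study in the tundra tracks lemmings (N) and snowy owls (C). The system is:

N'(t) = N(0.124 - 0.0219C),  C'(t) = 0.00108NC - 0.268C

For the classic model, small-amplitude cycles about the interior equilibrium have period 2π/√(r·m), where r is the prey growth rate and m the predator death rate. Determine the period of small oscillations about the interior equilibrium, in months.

Here r = 0.124 and m = 0.268, so r·m = 0.0332.
ω = √0.0332 = 0.182 per month, hence T = 2π/ω ≈ 34.5 months.

T ≈ 34.5 months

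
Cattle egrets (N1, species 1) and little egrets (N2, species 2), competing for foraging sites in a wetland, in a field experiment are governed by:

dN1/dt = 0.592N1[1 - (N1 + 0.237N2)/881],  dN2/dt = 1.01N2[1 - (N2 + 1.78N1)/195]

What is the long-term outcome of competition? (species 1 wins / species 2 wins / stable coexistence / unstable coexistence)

species 1 excludes species 2

Compare the nullcline intercepts: K1/α12 = 881/0.237 = 3720 > K2 = 195; K2/α21 = 195/1.78 = 110 < K1 = 881.
Since the inequalities point opposite ways, species 1 can invade but species 2 cannot.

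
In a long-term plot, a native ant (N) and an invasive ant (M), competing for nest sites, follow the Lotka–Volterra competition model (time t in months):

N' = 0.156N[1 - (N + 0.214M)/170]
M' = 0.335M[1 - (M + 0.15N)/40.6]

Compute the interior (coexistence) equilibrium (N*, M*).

Setting both brackets to zero gives the nullclines N + 0.214M = 170 and 0.15N + M = 40.6.
Substituting M = 40.6 - 0.15N into the first: N(1 - 0.214·0.15) = 170 - 0.214·40.6.
So N* = 161/0.968 = 167, and then M* = 40.6 - 0.15·167 = 15.6.

N* ≈ 167, M* ≈ 15.6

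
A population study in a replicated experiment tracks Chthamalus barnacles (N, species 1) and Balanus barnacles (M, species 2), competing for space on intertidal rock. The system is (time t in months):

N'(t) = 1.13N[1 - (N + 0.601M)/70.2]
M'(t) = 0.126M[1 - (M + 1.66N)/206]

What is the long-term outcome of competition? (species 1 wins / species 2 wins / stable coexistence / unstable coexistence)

Compare the nullcline intercepts: K1/α12 = 70.2/0.601 = 117 < K2 = 206; K2/α21 = 206/1.66 = 124 > K1 = 70.2.
Since the inequalities point opposite ways, species 2 can invade but species 1 cannot.

species 2 excludes species 1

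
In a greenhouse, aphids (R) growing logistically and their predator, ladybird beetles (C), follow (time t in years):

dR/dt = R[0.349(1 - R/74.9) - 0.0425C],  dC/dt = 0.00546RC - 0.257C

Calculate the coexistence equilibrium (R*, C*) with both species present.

R* ≈ 47.1, C* ≈ 3.05

From dC/dt = 0 with C > 0: 0.00546R* = 0.257, so R* = 47.1.
Substitute into dR/dt = 0: 0.349(1 - 47.1/74.9) = 0.0425C*.
The bracket is 0.372, giving C* = 0.13/0.0425 = 3.05.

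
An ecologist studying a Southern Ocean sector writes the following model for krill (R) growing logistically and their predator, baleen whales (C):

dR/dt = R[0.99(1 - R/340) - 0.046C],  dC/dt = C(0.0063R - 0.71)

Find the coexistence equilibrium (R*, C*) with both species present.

R* ≈ 113, C* ≈ 14.4

From dC/dt = 0 with C > 0: 0.0063R* = 0.71, so R* = 113.
Substitute into dR/dt = 0: 0.99(1 - 113/340) = 0.046C*.
The bracket is 0.669, giving C* = 0.662/0.046 = 14.4.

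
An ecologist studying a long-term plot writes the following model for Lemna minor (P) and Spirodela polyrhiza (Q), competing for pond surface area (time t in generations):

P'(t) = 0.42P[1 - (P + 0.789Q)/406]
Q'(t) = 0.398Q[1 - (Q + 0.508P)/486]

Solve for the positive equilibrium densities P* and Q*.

Setting both brackets to zero gives the nullclines P + 0.789Q = 406 and 0.508P + Q = 486.
Substituting Q = 486 - 0.508P into the first: P(1 - 0.789·0.508) = 406 - 0.789·486.
So P* = 22.5/0.599 = 37.6, and then Q* = 486 - 0.508·37.6 = 467.

P* ≈ 37.6, Q* ≈ 467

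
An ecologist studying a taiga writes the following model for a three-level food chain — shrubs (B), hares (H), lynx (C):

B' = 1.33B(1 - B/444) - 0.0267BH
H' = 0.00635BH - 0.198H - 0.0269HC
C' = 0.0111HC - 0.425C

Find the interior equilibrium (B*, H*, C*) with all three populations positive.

B* ≈ 103, H* ≈ 38.3, C* ≈ 16.9

From dC/dt = 0: 0.0111H* = 0.425, so H* = 38.3.
From dB/dt = 0: 1.33(1 - B*/444) = 0.0267·38.3, giving B* = 444·(1 - 0.769) = 103.
From dH/dt = 0: 0.00635·103 - 0.198 = 0.0269C*, so C* = 0.454/0.0269 = 16.9.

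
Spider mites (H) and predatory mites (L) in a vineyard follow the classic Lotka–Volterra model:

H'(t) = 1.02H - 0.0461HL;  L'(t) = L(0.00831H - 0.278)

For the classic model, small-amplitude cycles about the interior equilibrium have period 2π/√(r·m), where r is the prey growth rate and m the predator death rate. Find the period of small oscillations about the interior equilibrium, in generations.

T ≈ 11.8 generations

Here r = 1.02 and m = 0.278, so r·m = 0.284.
ω = √0.284 = 0.533 per generation, hence T = 2π/ω ≈ 11.8 generations.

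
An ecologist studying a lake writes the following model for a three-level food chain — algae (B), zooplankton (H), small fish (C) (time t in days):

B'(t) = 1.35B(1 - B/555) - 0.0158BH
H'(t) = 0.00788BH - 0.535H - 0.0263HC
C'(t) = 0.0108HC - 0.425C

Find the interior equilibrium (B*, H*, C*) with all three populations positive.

B* ≈ 299, H* ≈ 39.4, C* ≈ 69.4

From dC/dt = 0: 0.0108H* = 0.425, so H* = 39.4.
From dB/dt = 0: 1.35(1 - B*/555) = 0.0158·39.4, giving B* = 555·(1 - 0.461) = 299.
From dH/dt = 0: 0.00788·299 - 0.535 = 0.0263C*, so C* = 1.82/0.0263 = 69.4.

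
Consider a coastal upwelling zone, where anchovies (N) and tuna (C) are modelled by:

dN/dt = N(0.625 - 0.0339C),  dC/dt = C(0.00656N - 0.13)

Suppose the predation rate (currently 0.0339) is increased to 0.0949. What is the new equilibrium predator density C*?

C* ≈ 6.59

At the interior fixed point, setting dN/dt = 0 with N > 0 fixes C* = (prey growth rate)/(NC coefficient) — independent of the other coefficients.
With the change, C* = 0.625/0.0949 = 6.59; it falls from 18.4.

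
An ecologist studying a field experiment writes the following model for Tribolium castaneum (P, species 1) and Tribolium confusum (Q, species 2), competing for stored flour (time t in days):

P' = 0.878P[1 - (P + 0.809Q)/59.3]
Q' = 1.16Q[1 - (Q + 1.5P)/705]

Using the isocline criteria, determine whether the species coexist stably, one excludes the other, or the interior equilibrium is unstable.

species 2 excludes species 1

Compare the nullcline intercepts: K1/α12 = 59.3/0.809 = 73.3 < K2 = 705; K2/α21 = 705/1.5 = 470 > K1 = 59.3.
Since the inequalities point opposite ways, species 2 can invade but species 1 cannot.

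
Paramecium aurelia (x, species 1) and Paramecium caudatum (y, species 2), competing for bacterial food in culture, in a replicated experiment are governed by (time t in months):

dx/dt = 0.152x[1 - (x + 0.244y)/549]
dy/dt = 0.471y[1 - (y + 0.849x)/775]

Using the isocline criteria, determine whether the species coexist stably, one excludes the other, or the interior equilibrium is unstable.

Compare the nullcline intercepts: K1/α12 = 549/0.244 = 2250 > K2 = 775; K2/α21 = 775/0.849 = 913 > K1 = 549.
Since both inequalities hold, each species can invade when rare, so the interior equilibrium is stable.

stable coexistence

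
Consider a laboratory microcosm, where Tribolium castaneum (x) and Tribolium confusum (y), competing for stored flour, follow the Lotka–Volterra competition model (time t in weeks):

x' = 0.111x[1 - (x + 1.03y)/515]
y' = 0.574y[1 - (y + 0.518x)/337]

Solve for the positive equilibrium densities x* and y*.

x* ≈ 360, y* ≈ 151

Setting both brackets to zero gives the nullclines x + 1.03y = 515 and 0.518x + y = 337.
Substituting y = 337 - 0.518x into the first: x(1 - 1.03·0.518) = 515 - 1.03·337.
So x* = 168/0.466 = 360, and then y* = 337 - 0.518·360 = 151.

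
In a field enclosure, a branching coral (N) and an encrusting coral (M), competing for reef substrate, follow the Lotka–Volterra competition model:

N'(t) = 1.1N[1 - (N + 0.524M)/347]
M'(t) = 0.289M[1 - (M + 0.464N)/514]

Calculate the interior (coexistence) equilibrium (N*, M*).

N* ≈ 103, M* ≈ 466

Setting both brackets to zero gives the nullclines N + 0.524M = 347 and 0.464N + M = 514.
Substituting M = 514 - 0.464N into the first: N(1 - 0.524·0.464) = 347 - 0.524·514.
So N* = 77.7/0.757 = 103, and then M* = 514 - 0.464·103 = 466.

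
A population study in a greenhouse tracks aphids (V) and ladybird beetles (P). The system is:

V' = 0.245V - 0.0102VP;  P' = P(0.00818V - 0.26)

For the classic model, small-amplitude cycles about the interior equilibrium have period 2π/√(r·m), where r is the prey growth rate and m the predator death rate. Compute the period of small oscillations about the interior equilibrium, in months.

Here r = 0.245 and m = 0.26, so r·m = 0.0637.
ω = √0.0637 = 0.252 per month, hence T = 2π/ω ≈ 24.9 months.

T ≈ 24.9 months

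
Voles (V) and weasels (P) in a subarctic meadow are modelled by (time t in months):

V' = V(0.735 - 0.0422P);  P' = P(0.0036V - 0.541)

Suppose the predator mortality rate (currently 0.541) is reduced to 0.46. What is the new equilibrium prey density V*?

V* ≈ 128

At the interior fixed point, setting dP/dt = 0 with P > 0 fixes V* = (predator death rate)/(VP coefficient) — independent of the other coefficients.
With the change, V* = 0.46/0.0036 = 128; it falls from 150.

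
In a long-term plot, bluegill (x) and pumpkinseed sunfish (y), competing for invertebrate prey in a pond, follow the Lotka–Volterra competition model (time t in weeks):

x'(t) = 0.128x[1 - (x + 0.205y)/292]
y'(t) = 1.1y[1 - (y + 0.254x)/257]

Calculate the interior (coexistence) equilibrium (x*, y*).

x* ≈ 252, y* ≈ 193

Setting both brackets to zero gives the nullclines x + 0.205y = 292 and 0.254x + y = 257.
Substituting y = 257 - 0.254x into the first: x(1 - 0.205·0.254) = 292 - 0.205·257.
So x* = 239/0.948 = 252, and then y* = 257 - 0.254·252 = 193.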